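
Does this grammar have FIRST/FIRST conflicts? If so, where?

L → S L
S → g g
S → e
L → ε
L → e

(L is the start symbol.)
A FIRST/FIRST conflict occurs when two productions N → α and N → β for the same non-terminal have FIRST(α) ∩ FIRST(β) ≠ ∅ (with ε ∈ FIRST of a nullable right-hand side, so two nullable alternatives also conflict).

FIRST sets of the non-terminals at (or reachable through a nullable prefix from) the front of some alternative:
  FIRST(S) = { 'e', 'g' }

Productions for L:
  L → S L: FIRST = { 'e', 'g' }
  L → ε: FIRST = { ε }
  L → e: FIRST = { 'e' }
Productions for S:
  S → g g: FIRST = { 'g' }
  S → e: FIRST = { 'e' }

Conflict for L: L → S L and L → e
  Overlap: { 'e' }

Answer: Yes. L → S L / L → e on { 'e' }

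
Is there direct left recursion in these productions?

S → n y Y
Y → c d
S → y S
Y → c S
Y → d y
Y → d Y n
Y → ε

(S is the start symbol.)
Direct left recursion occurs when N → N α for some non-terminal N (the right-hand side begins with the left-hand side itself).

S → n y Y: starts with n
Y → c d: starts with c
S → y S: starts with y
Y → c S: starts with c
Y → d y: starts with d
Y → d Y n: starts with d
Y → ε: starts with ε

No direct left recursion found.

Answer: No direct left recursion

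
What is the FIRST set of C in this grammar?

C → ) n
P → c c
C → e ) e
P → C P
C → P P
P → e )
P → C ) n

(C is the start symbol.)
{ ')', 'c', 'e' }

To compute FIRST(C), examine every production with C on the left-hand side, reading each right-hand side left to right until a non-nullable symbol is reached.

FIRST sets of the other non-terminals involved (by the same procedure, iterated to a fixed point):
  FIRST(P) = { ')', 'c', 'e' }

From C → ) n:
  - ')' is a terminal: add ')' and stop
From C → e ) e:
  - e is a terminal: add 'e' and stop
From C → P P:
  - P is a non-terminal: add FIRST(P) \ {ε} = { ')', 'c', 'e' }
    P is not nullable, so stop

Collecting: FIRST(C) = { ')', 'c', 'e' }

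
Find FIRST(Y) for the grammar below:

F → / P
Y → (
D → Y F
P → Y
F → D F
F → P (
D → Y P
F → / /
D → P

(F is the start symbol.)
From Y → (:
  - '(' is a terminal: add '(' and stop

Collecting: FIRST(Y) = { '(' }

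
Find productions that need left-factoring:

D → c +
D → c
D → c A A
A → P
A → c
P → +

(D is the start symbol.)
Left-factoring is needed when two productions for the same non-terminal
share a common prefix on the right-hand side.

Productions for D:
  D → c +
  D → c
  D → c A A
Productions for A:
  A → P
  A → c

Found common prefix 'c' in productions for D

Answer: Yes, D has productions with common prefix 'c'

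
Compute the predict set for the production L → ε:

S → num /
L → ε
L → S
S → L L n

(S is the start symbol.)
PREDICT(L → ε) = (FIRST(RHS) \ {ε}) ∪ (FOLLOW(L) if ε ∈ FIRST(RHS), i.e. RHS ⇒* ε)
The right-hand side is ε (FIRST(ε) = { ε }), so the predict set is FOLLOW(L) = { 'n', 'num' }
PREDICT(L → ε) = { 'n', 'num' }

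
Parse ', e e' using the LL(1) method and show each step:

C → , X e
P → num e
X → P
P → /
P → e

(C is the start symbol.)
Stack is shown with the top on the left.

Stack    Input    Action
------------------------
C $      , e e $  output C → , X e
, X e $  , e e $  match ','
X e $    e e $    output X → P
P e $    e e $    output P → e
e e $    e e $    match 'e'
e $      e $      match 'e'
$        $        accept

The string is accepted.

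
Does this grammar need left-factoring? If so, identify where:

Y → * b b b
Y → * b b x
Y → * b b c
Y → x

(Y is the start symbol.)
Yes, Y has productions with common prefix '* b b'

Left-factoring is needed when two productions for the same non-terminal
share a common prefix on the right-hand side.

Productions for Y:
  Y → * b b b
  Y → * b b x
  Y → * b b c
  Y → x

Found common prefix '* b b' in productions for Y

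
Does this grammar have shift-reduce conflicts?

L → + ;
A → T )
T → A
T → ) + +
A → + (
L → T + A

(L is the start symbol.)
No shift-reduce conflicts

A shift-reduce conflict occurs when an LR(0) state has both:
  - a complete (reduce) item [A → α .] (dot at the end), and
  - a shift item [B → β . c γ] (dot before a terminal).

Augment with L' → L and build the canonical LR(0) collection (I0 = CLOSURE({[L' → . L]}), then GOTO on every symbol after a dot until no new states appear). It has 15 states:
  I0: { [A → . + (], [A → . T )], [L → . + ;], [L → . T + A], [L' → . L], [T → . ) + +], [T → . A] }  — shift
  I1: { [T → ) . + +] }  — shift
  I2: { [A → + . (], [L → + . ;] }  — shift
  I3: { [T → A .] }  — reduce
  I4: { [L' → L .] }  — accept
  I5: { [A → T . )], [L → T . + A] }  — shift
  I6: { [A → T ) .] }  — reduce
  I7: { [A → . + (], [A → . T )], [L → T + . A], [T → . ) + +], [T → . A] }  — shift
  I8: { [A → + . (] }  — shift
  I9: { [L → T + A .], [T → A .] }  — 2 reduces
  I10: { [A → T . )] }  — shift
  I11: { [A → + ( .] }  — reduce
  I12: { [L → + ; .] }  — reduce
  I13: { [T → ) + . +] }  — shift
  I14: { [T → ) + + .] }  — reduce

No state contains both a complete item and a shift item.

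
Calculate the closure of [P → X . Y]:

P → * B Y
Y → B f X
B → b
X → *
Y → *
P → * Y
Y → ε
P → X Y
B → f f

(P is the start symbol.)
Start with: [P → X . Y]
  [P → X . Y] has the dot before Y: add [Y → . B f X], [Y → . *], [Y → .]
  [Y → . B f X] has the dot before B: add [B → . b], [B → . f f]
No further items can be added.

CLOSURE = { [B → . b], [B → . f f], [P → X . Y], [Y → . *], [Y → . B f X], [Y → .] }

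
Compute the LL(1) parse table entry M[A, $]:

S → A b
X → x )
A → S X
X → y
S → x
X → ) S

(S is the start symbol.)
Empty (error entry)

To find M[A, $], we find productions for A where $ is in the predict set (PREDICT(N → α) = (FIRST(α) \ {ε}) ∪ (FOLLOW(N) if α ⇒* ε)).

Relevant sets:
  FIRST(S) = { 'x' }

A → S X: PREDICT = { 'x' }

M[A, $] is empty (no production applies)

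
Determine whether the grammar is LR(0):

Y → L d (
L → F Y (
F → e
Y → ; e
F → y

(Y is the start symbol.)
Yes, the grammar is LR(0)

A grammar is LR(0) if no state in the canonical LR(0) collection has:
  - both a shift item (dot before a terminal) and a complete item (shift-reduce conflict), or
  - two or more complete items (reduce-reduce conflict; the accept item [Y' → Y .] counts as a complete item here).

Augment with Y' → Y and build the canonical LR(0) collection (I0 = CLOSURE({[Y' → . Y]}), then GOTO on every symbol after a dot until no new states appear). It has 12 states:
  I0: { [F → . e], [F → . y], [L → . F Y (], [Y → . ; e], [Y → . L d (], [Y' → . Y] }  — shift
  I1: { [Y → ; . e] }  — shift
  I2: { [F → . e], [F → . y], [L → . F Y (], [L → F . Y (], [Y → . ; e], [Y → . L d (] }  — shift
  I3: { [Y → L . d (] }  — shift
  I4: { [Y' → Y .] }  — accept
  I5: { [F → e .] }  — reduce
  I6: { [F → y .] }  — reduce
  I7: { [Y → L d . (] }  — shift
  I8: { [Y → L d ( .] }  — reduce
  I9: { [L → F Y . (] }  — shift
  I10: { [L → F Y ( .] }  — reduce
  I11: { [Y → ; e .] }  — reduce

Every state is either a pure shift/goto state or contains exactly one complete item and nothing to shift — no conflicts. The grammar is LR(0).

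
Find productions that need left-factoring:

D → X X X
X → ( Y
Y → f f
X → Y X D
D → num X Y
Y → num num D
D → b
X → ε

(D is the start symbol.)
No, left-factoring is not needed

Left-factoring is needed when two productions for the same non-terminal
share a common prefix on the right-hand side.

Productions for D:
  D → X X X
  D → num X Y
  D → b
Productions for X:
  X → ( Y
  X → Y X D
  X → ε
Productions for Y:
  Y → f f
  Y → num num D

No common prefixes found.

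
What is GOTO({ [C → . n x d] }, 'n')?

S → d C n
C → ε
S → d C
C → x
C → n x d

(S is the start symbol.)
{ [C → n . x d] }

GOTO(I, 'n') = CLOSURE({ [A → αX.β] : [A → α.Xβ] ∈ I, X = 'n' })

Items with dot before 'n', with the dot advanced:
  [C → . n x d] → [C → n . x d]
Closure adds nothing (no advanced item has the dot before a non-terminal).

GOTO = { [C → n . x d] }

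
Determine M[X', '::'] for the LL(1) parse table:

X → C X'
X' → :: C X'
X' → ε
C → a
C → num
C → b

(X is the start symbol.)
X' → :: C X'

To find M[X', '::'], we find productions for X' where '::' is in the predict set (PREDICT(N → α) = (FIRST(α) \ {ε}) ∪ (FOLLOW(N) if α ⇒* ε)).

Relevant sets:
  FOLLOW(X') = { $ }

X' → :: C X': PREDICT = { '::' }
  '::' is in predict set, so this production goes in M[X', '::']
X' → ε: PREDICT = { $ }

M[X', '::'] = X' → :: C X'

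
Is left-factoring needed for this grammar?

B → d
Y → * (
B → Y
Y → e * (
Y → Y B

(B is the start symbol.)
No, left-factoring is not needed

Left-factoring is needed when two productions for the same non-terminal
share a common prefix on the right-hand side.

Productions for B:
  B → d
  B → Y
Productions for Y:
  Y → * (
  Y → e * (
  Y → Y B

No common prefixes found.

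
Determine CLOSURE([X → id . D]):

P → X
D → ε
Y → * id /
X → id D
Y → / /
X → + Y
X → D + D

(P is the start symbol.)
To compute CLOSURE, for each item [A → α.Bβ] where B is a non-terminal, add [B → .γ] for all productions B → γ; repeat for the newly added items until nothing changes.

Start with: [X → id . D]
  [X → id . D] has the dot before D: add [D → .]
No further items can be added.

CLOSURE = { [D → .], [X → id . D] }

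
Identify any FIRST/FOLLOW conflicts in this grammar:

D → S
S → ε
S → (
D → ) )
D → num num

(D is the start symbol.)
No FIRST/FOLLOW conflicts.

A FIRST/FOLLOW conflict occurs when a non-terminal N has a nullable alternative N → β (β ⇒* ε) and another alternative N → α with FIRST(α) ∩ FOLLOW(N) ≠ ∅: on such a lookahead the parser cannot decide between expanding α and letting N vanish via β.

Nullable non-terminals: D, S.
FIRST sets used below: FIRST(S) = { '(', ε }

D: nullable alternative(s) D → S; FOLLOW(D) = { $ }
  D → S: FIRST \ {ε} = { '(' } — this is the only nullable alternative, skip
  D → ) ): FIRST \ {ε} = { ')' } — disjoint from FOLLOW(D)
  D → num num: FIRST \ {ε} = { 'num' } — disjoint from FOLLOW(D)

S: nullable alternative(s) S → ε; FOLLOW(S) = { $ }
  S → ε: FIRST \ {ε} = { } — this is the only nullable alternative, skip
  S → (: FIRST \ {ε} = { '(' } — disjoint from FOLLOW(S)

No FIRST/FOLLOW conflicts found.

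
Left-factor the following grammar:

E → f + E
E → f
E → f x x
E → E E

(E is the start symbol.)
E → f E'
E' → + E
E' → ε
E' → x x
E → E E

Left-factoring transforms A → αβ₁ | αβ₂ into A → αA' and A' → β₁ | β₂
(α is the longest common prefix among the alternatives). Repeat until
no nonterminal has two alternatives with a common prefix.

Round 1: E has alternatives sharing prefix 'f'. Introduce E': E → f E'
  Add: E' → + E
  Add: E' → ε
  Add: E' → x x

No remaining common prefixes — done.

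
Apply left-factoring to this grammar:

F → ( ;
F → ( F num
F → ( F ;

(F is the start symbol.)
F → ( F'
F' → ;
F' → F F''
F'' → num
F'' → ;

Left-factoring transforms A → αβ₁ | αβ₂ into A → αA' and A' → β₁ | β₂
(α is the longest common prefix among the alternatives). Repeat until
no nonterminal has two alternatives with a common prefix.

Round 1: F has alternatives sharing prefix '('. Introduce F': F → ( F'
  Add: F' → ;
  Add: F' → F num
  Add: F' → F ;

Round 2: F' has alternatives sharing prefix 'F'. Introduce F'': F' → F F''
  Add: F'' → num
  Add: F'' → ;

No remaining common prefixes — done.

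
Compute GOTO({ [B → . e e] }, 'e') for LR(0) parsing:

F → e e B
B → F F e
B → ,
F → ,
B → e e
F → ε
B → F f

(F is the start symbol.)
GOTO(I, 'e') = CLOSURE({ [A → αX.β] : [A → α.Xβ] ∈ I, X = 'e' })

Items with dot before 'e', with the dot advanced:
  [B → . e e] → [B → e . e]
Closure adds nothing (no advanced item has the dot before a non-terminal).

GOTO = { [B → e . e] }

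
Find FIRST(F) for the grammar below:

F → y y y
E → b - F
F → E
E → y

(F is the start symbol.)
FIRST sets of the other non-terminals involved (by the same procedure, iterated to a fixed point):
  FIRST(E) = { 'b', 'y' }

From F → y y y:
  - y is a terminal: add 'y' and stop
From F → E:
  - E is a non-terminal: add FIRST(E) \ {ε} = { 'b', 'y' }
    E is not nullable, so stop

Collecting: FIRST(F) = { 'b', 'y' }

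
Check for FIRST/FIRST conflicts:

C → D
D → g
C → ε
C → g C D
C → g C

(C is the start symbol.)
Yes. C → D / C → g C D on { 'g' }; C → D / C → g C on { 'g' }; C → g C D / C → g C on { 'g' }

A FIRST/FIRST conflict occurs when two productions N → α and N → β for the same non-terminal have FIRST(α) ∩ FIRST(β) ≠ ∅ (with ε ∈ FIRST of a nullable right-hand side, so two nullable alternatives also conflict).

FIRST sets of the non-terminals at (or reachable through a nullable prefix from) the front of some alternative:
  FIRST(D) = { 'g' }

Productions for C:
  C → D: FIRST = { 'g' }
  C → ε: FIRST = { ε }
  C → g C D: FIRST = { 'g' }
  C → g C: FIRST = { 'g' }
D has only one production, so no FIRST/FIRST conflict is possible there.

Conflict for C: C → D and C → g C D
  Overlap: { 'g' }
Conflict for C: C → D and C → g C
  Overlap: { 'g' }
Conflict for C: C → g C D and C → g C
  Overlap: { 'g' }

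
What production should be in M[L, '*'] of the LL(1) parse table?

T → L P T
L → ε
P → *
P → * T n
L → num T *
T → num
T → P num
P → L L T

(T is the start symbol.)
To find M[L, '*'], we find productions for L where '*' is in the predict set (PREDICT(N → α) = (FIRST(α) \ {ε}) ∪ (FOLLOW(N) if α ⇒* ε)).

Relevant sets:
  FOLLOW(L) = { '*', 'num' }

L → ε: PREDICT = { '*', 'num' }
  '*' is in predict set, so this production goes in M[L, '*']
L → num T *: PREDICT = { 'num' }

M[L, '*'] = L → ε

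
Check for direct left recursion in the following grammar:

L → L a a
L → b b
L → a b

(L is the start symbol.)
Yes, L is left-recursive

Direct left recursion occurs when N → N α for some non-terminal N (the right-hand side begins with the left-hand side itself).

L → L a a: LEFT RECURSIVE (starts with L)
L → b b: starts with b
L → a b: starts with a

The grammar has direct left recursion on: L.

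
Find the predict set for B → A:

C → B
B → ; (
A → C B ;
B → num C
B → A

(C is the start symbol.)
PREDICT(B → A) = (FIRST(RHS) \ {ε}) ∪ (FOLLOW(B) if ε ∈ FIRST(RHS), i.e. RHS ⇒* ε)
FIRST(A) = { ';', 'num' }
FIRST(A) = { ';', 'num' }
ε ∉ FIRST(A), so FOLLOW(B) is not added.
PREDICT(B → A) = { ';', 'num' }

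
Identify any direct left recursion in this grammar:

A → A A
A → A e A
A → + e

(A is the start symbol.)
Yes, A is left-recursive

Direct left recursion occurs when N → N α for some non-terminal N (the right-hand side begins with the left-hand side itself).

A → A A: LEFT RECURSIVE (starts with A)
A → A e A: LEFT RECURSIVE (starts with A)
A → + e: starts with '+'

The grammar has direct left recursion on: A.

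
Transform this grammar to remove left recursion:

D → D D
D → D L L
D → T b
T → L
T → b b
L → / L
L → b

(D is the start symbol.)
D → T b D'
D' → D D'
D' → L L D'
D' → ε
T → L
T → b b
L → / L
L → b

D is directly left-recursive. The standard transformation for
  A → A α₁ | ... | A α_m | β₁ | ... | β_n
is
  A  → β₁ A' | ... | β_n A'
  A' → α₁ A' | ... | α_m A' | ε

D → T b becomes D → T b D'
D → D D becomes D' → D D'
D → D L L becomes D' → L L D'
Add D' → ε

Productions for other non-terminals are unchanged:
  T → L
  T → b b
  L → / L
  L → b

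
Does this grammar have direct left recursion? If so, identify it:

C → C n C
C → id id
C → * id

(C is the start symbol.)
Direct left recursion occurs when N → N α for some non-terminal N (the right-hand side begins with the left-hand side itself).

C → C n C: LEFT RECURSIVE (starts with C)
C → id id: starts with id
C → * id: starts with '*'

The grammar has direct left recursion on: C.

Answer: Yes, C is left-recursive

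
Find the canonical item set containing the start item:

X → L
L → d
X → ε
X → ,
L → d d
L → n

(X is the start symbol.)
First, augment the grammar with X' → X
I₀ = CLOSURE({ [X' → . X] }):
  [X' → . X] has the dot before X: add [X → . L], [X → .], [X → . ,]
  [X → . L] has the dot before L: add [L → . d], [L → . d d], [L → . n]
No further items can be added.

I₀ = { [L → . d d], [L → . d], [L → . n], [X → . ,], [X → . L], [X → .], [X' → . X] }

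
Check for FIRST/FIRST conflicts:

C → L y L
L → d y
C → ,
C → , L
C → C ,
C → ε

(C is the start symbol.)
FIRST sets of the non-terminals at (or reachable through a nullable prefix from) the front of some alternative:
  FIRST(L) = { 'd' }
  FIRST(C) = { ',', 'd', ε }

Productions for C:
  C → L y L: FIRST = { 'd' }
  C → ,: FIRST = { ',' }
  C → , L: FIRST = { ',' }
  C → C ,: FIRST = { ',', 'd' }
  C → ε: FIRST = { ε }
L has only one production, so no FIRST/FIRST conflict is possible there.

Conflict for C: C → L y L and C → C ,
  Overlap: { 'd' }
Conflict for C: C → , and C → , L
  Overlap: { ',' }
Conflict for C: C → , and C → C ,
  Overlap: { ',' }
Conflict for C: C → , L and C → C ,
  Overlap: { ',' }

Answer: Yes. C → L y L / C → C ',' on { 'd' }; C → ',' / C → ',' L on { ',' }; C → ',' / C → C ',' on { ',' }; C → ',' L / C → C ',' on { ',' }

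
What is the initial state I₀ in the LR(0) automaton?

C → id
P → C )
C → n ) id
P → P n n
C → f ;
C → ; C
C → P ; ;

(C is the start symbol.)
{ [C → . ; C], [C → . P ; ;], [C → . f ;], [C → . id], [C → . n ) id], [C' → . C], [P → . C )], [P → . P n n] }

First, augment the grammar with C' → C
I₀ = CLOSURE({ [C' → . C] }):
  [C' → . C] has the dot before C: add [C → . id], [C → . n ) id], [C → . f ;], [C → . ; C], [C → . P ; ;]
  [C → . P ; ;] has the dot before P: add [P → . C )], [P → . P n n]
No further items can be added.

I₀ = { [C → . ; C], [C → . P ; ;], [C → . f ;], [C → . id], [C → . n ) id], [C' → . C], [P → . C )], [P → . P n n] }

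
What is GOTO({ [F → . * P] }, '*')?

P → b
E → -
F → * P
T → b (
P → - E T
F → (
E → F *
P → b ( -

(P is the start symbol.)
{ [F → * . P], [P → . - E T], [P → . b ( -], [P → . b] }

GOTO(I, '*') = CLOSURE({ [A → αX.β] : [A → α.Xβ] ∈ I, X = '*' })

Items with dot before '*', with the dot advanced:
  [F → . * P] → [F → * . P]
Closure of the advanced items:
  [F → * . P] has the dot before P: add [P → . b], [P → . - E T], [P → . b ( -]

GOTO = { [F → * . P], [P → . - E T], [P → . b ( -], [P → . b] }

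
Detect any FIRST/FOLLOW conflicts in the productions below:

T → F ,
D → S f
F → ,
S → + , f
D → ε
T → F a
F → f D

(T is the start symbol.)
A FIRST/FOLLOW conflict occurs when a non-terminal N has a nullable alternative N → β (β ⇒* ε) and another alternative N → α with FIRST(α) ∩ FOLLOW(N) ≠ ∅: on such a lookahead the parser cannot decide between expanding α and letting N vanish via β.

Nullable non-terminals: D.
FIRST sets used below: FIRST(S) = { '+' }

D: nullable alternative(s) D → ε; FOLLOW(D) = { ',', 'a' }
  D → S f: FIRST \ {ε} = { '+' } — disjoint from FOLLOW(D)
  D → ε: FIRST \ {ε} = { } — this is the only nullable alternative, skip

F, S, T have no nullable alternative, so no FIRST/FOLLOW check is needed there.

No FIRST/FOLLOW conflicts found.

Answer: No FIRST/FOLLOW conflicts.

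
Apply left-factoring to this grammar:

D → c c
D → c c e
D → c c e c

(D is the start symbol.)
Left-factoring transforms A → αβ₁ | αβ₂ into A → αA' and A' → β₁ | β₂
(α is the longest common prefix among the alternatives). Repeat until
no nonterminal has two alternatives with a common prefix.

Round 1: D has alternatives sharing prefix 'c c'. Introduce D': D → c c D'
  Add: D' → ε
  Add: D' → e
  Add: D' → e c

Round 2: D' has alternatives sharing prefix 'e'. Introduce D'': D' → e D''
  Add: D'' → ε
  Add: D'' → c

No remaining common prefixes — done.

Resulting grammar:
D → c c D'
D' → ε
D' → e D''
D'' → ε
D'' → c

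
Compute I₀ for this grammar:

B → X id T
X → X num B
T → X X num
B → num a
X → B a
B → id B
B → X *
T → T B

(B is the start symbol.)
First, augment the grammar with B' → B
I₀ = CLOSURE({ [B' → . B] }):
  [B' → . B] has the dot before B: add [B → . X id T], [B → . num a], [B → . id B], [B → . X *]
  [B → . X id T] has the dot before X: add [X → . X num B], [X → . B a]
No further items can be added.

I₀ = { [B → . X *], [B → . X id T], [B → . id B], [B → . num a], [B' → . B], [X → . B a], [X → . X num B] }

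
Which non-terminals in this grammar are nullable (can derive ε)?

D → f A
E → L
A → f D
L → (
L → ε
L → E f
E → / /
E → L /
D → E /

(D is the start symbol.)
ε-productions: L → ε
So L is immediately nullable.
E → L: every symbol on the right is nullable, so E is nullable too.
No further non-terminal can be added: every production for the remaining non-terminals contains a terminal or a non-nullable non-terminal.
Nullable = { 'E', 'L' }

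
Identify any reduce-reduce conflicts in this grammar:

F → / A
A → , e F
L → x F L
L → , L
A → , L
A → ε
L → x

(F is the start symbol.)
A reduce-reduce conflict occurs when an LR(0) state has two complete items [A → α .] and [B → β .] — both call for a reduction, and with no lookahead the parser cannot choose between them.

Augment with F' → F and build the canonical LR(0) collection (I0 = CLOSURE({[F' → . F]}), then GOTO on every symbol after a dot until no new states appear). It has 13 states:
  I0: { [F → . / A], [F' → . F] }  — shift
  I1: { [A → . , L], [A → . , e F], [A → .], [F → / . A] }  — shift, reduce
  I2: { [F' → F .] }  — accept
  I3: { [A → , . L], [A → , . e F], [L → . , L], [L → . x F L], [L → . x] }  — shift
  I4: { [F → / A .] }  — reduce
  I5: { [L → , . L], [L → . , L], [L → . x F L], [L → . x] }  — shift
  I6: { [A → , L .] }  — reduce
  I7: { [A → , e . F], [F → . / A] }  — shift
  I8: { [F → . / A], [L → x . F L], [L → x .] }  — shift, reduce
  I9: { [L → . , L], [L → . x F L], [L → . x], [L → x F . L] }  — shift
  I10: { [L → x F L .] }  — reduce
  I11: { [A → , e F .] }  — reduce
  I12: { [L → , L .] }  — reduce

No state contains more than one complete item.

Answer: No reduce-reduce conflicts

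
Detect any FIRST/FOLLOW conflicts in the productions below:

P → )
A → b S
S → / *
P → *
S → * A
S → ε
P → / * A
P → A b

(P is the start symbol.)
A FIRST/FOLLOW conflict occurs when a non-terminal N has a nullable alternative N → β (β ⇒* ε) and another alternative N → α with FIRST(α) ∩ FOLLOW(N) ≠ ∅: on such a lookahead the parser cannot decide between expanding α and letting N vanish via β.

Nullable non-terminals: S.

S: nullable alternative(s) S → ε; FOLLOW(S) = { $, 'b' }
  S → / *: FIRST \ {ε} = { '/' } — disjoint from FOLLOW(S)
  S → * A: FIRST \ {ε} = { '*' } — disjoint from FOLLOW(S)
  S → ε: FIRST \ {ε} = { } — this is the only nullable alternative, skip

A, P have no nullable alternative, so no FIRST/FOLLOW check is needed there.

No FIRST/FOLLOW conflicts found.

Answer: No FIRST/FOLLOW conflicts.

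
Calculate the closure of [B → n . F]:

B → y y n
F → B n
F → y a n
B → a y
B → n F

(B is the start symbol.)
To compute CLOSURE, for each item [A → α.Bβ] where B is a non-terminal, add [B → .γ] for all productions B → γ; repeat for the newly added items until nothing changes.

Start with: [B → n . F]
  [B → n . F] has the dot before F: add [F → . B n], [F → . y a n]
  [F → . B n] has the dot before B: add [B → . y y n], [B → . a y], [B → . n F]
No further items can be added.

CLOSURE = { [B → . a y], [B → . n F], [B → . y y n], [B → n . F], [F → . B n], [F → . y a n] }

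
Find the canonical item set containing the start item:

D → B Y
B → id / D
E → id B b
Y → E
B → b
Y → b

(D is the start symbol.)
First, augment the grammar with D' → D
I₀ = CLOSURE({ [D' → . D] }):
  [D' → . D] has the dot before D: add [D → . B Y]
  [D → . B Y] has the dot before B: add [B → . id / D], [B → . b]
No further items can be added.

I₀ = { [B → . b], [B → . id / D], [D → . B Y], [D' → . D] }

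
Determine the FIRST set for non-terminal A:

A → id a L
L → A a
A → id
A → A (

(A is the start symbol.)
{ 'id' }

To compute FIRST(A), examine every production with A on the left-hand side, reading each right-hand side left to right until a non-nullable symbol is reached.

From A → id a L:
  - id is a terminal: add 'id' and stop
From A → id:
  - id is a terminal: add 'id' and stop
From A → A (:
  - A is the symbol being defined: contributes nothing new
    A is not nullable, so stop

Collecting: FIRST(A) = { 'id' }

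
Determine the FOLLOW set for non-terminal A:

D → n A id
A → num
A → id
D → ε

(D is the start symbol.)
{ 'id' }

In D → n A id: A is followed by id, add FIRST(id) \ {ε} = { 'id' }

Taking the union: FOLLOW(A) = { 'id' }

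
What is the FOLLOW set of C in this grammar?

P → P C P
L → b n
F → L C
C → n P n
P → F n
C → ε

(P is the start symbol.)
{ 'b', 'n' }

To compute FOLLOW(C), find every occurrence of C on a right-hand side N → α C β: add FIRST(β) \ {ε}, and if β is empty or nullable also add FOLLOW(N). Iterate to a fixed point.

In P → P C P: C is followed by P, add FIRST(P) \ {ε} = { 'b' }
In F → L C: C is at the end, add FOLLOW(F)

The FOLLOW sets referred to above (computed the same way, to a fixed point):
  FOLLOW(F) = { 'n' }

Taking the union: FOLLOW(C) = { 'b', 'n' }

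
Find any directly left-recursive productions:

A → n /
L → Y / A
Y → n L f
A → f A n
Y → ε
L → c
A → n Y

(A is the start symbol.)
Direct left recursion occurs when N → N α for some non-terminal N (the right-hand side begins with the left-hand side itself).

A → n /: starts with n
L → Y / A: starts with Y
Y → n L f: starts with n
A → f A n: starts with f
Y → ε: starts with ε
L → c: starts with c
A → n Y: starts with n

No direct left recursion found.

Answer: No direct left recursion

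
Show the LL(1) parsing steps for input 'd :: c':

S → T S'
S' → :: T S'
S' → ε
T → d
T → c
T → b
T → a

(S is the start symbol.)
LL(1) parsing maintains a stack (initially the start symbol over $) and the input. At each step: if the stack top is a terminal, match it against the current input token; if it is a non-terminal N, replace it with the RHS of M[N, lookahead] (the unique production whose predict set contains the lookahead).

Stack is shown with the top on the left.

Stack      Input     Action
---------------------------
S $        d :: c $  output S → T S'
T S' $     d :: c $  output T → d
d S' $     d :: c $  match 'd'
S' $       :: c $    output S' → :: T S'
:: T S' $  :: c $    match '::'
T S' $     c $       output T → c
c S' $     c $       match 'c'
S' $       $         output S' → ε
$          $         accept

The string is accepted.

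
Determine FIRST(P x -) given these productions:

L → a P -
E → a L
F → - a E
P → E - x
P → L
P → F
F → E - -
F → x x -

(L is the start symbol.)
FIRST sets of the non-terminals involved (from the grammar, by fixed-point iteration):
  FIRST(P) = { '-', 'a', 'x' }

To compute FIRST(P x -), process the symbols left to right:
Symbol P is a non-terminal. Add FIRST(P) \ {ε} = { '-', 'a', 'x' }
P is not nullable (ε ∉ FIRST(P)), so stop here.
FIRST(P x -) = { '-', 'a', 'x' }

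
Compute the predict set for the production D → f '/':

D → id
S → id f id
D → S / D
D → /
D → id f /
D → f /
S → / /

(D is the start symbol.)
{ 'f' }

PREDICT(D → f '/') = (FIRST(RHS) \ {ε}) ∪ (FOLLOW(D) if ε ∈ FIRST(RHS), i.e. RHS ⇒* ε)
FIRST(f '/') = { 'f' }
ε ∉ FIRST(f '/'), so FOLLOW(D) is not added.
PREDICT(D → f '/') = { 'f' }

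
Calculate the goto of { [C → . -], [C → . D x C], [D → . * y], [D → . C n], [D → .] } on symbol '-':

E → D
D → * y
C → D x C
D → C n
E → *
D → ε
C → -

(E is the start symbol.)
{ [C → - .] }

GOTO(I, '-') = CLOSURE({ [A → αX.β] : [A → α.Xβ] ∈ I, X = '-' })

Items with dot before '-', with the dot advanced:
  [C → . -] → [C → - .]
Closure adds nothing (no advanced item has the dot before a non-terminal).

GOTO = { [C → - .] }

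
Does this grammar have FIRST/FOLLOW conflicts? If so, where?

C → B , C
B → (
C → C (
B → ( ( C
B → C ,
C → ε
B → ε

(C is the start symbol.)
Yes. C → B ',' C with FOLLOW(C) on { '(', ',' }; C → C '(' with FOLLOW(C) on { '(', ',' }; B → C ',' with FOLLOW(B) on { ',' }

A FIRST/FOLLOW conflict occurs when a non-terminal N has a nullable alternative N → β (β ⇒* ε) and another alternative N → α with FIRST(α) ∩ FOLLOW(N) ≠ ∅: on such a lookahead the parser cannot decide between expanding α and letting N vanish via β.

Nullable non-terminals: B, C.
FIRST sets used below: FIRST(C) = { '(', ',', ε }, FIRST(B) = { '(', ',', ε }

B: nullable alternative(s) B → ε; FOLLOW(B) = { ',' }
  B → (: FIRST \ {ε} = { '(' } — disjoint from FOLLOW(B)
  B → ( ( C: FIRST \ {ε} = { '(' } — disjoint from FOLLOW(B)
  B → C ,: FIRST \ {ε} = { '(', ',' } — overlaps FOLLOW(B) on { ',' }: CONFLICT
  B → ε: FIRST \ {ε} = { } — this is the only nullable alternative, skip

C: nullable alternative(s) C → ε; FOLLOW(C) = { $, '(', ',' }
  C → B , C: FIRST \ {ε} = { '(', ',' } — overlaps FOLLOW(C) on { '(', ',' }: CONFLICT
  C → C (: FIRST \ {ε} = { '(', ',' } — overlaps FOLLOW(C) on { '(', ',' }: CONFLICT
  C → ε: FIRST \ {ε} = { } — this is the only nullable alternative, skip

So the grammar has 3 FIRST/FOLLOW conflicts (marked CONFLICT above).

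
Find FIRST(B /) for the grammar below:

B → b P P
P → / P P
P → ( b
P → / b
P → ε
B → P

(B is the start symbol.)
FIRST sets of the non-terminals involved (from the grammar, by fixed-point iteration):
  FIRST(B) = { '(', '/', 'b', ε }

To compute FIRST(B /), process the symbols left to right:
Symbol B is a non-terminal. Add FIRST(B) \ {ε} = { '(', '/', 'b' }
B is nullable (ε ∈ FIRST(B)), continue to the next symbol.
Symbol / is a terminal. Add '/' and stop.
FIRST(B /) = { '(', '/', 'b' }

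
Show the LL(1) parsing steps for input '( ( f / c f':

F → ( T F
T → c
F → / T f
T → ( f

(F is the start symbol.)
LL(1) parsing maintains a stack (initially the start symbol over $) and the input. At each step: if the stack top is a terminal, match it against the current input token; if it is a non-terminal N, replace it with the RHS of M[N, lookahead] (the unique production whose predict set contains the lookahead).

Stack is shown with the top on the left.

Stack    Input          Action
------------------------------
F $      ( ( f / c f $  output F → ( T F
( T F $  ( ( f / c f $  match '('
T F $    ( f / c f $    output T → ( f
( f F $  ( f / c f $    match '('
f F $    f / c f $      match 'f'
F $      / c f $        output F → / T f
/ T f $  / c f $        match '/'
T f $    c f $          output T → c
c f $    c f $          match 'c'
f $      f $            match 'f'
$        $              accept

The string is accepted.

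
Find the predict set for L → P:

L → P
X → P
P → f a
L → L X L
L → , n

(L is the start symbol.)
{ 'f' }

PREDICT(L → P) = (FIRST(RHS) \ {ε}) ∪ (FOLLOW(L) if ε ∈ FIRST(RHS), i.e. RHS ⇒* ε)
FIRST(P) = { 'f' }
FIRST(P) = { 'f' }
ε ∉ FIRST(P), so FOLLOW(L) is not added.
PREDICT(L → P) = { 'f' }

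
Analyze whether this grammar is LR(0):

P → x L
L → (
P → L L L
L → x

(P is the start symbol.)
No. Shift-reduce conflict between [L → x .] and [L → . (]

Augment with P' → P and build the canonical LR(0) collection (I0 = CLOSURE({[P' → . P]}), then GOTO on every symbol after a dot until no new states appear). It has 9 states:
  I0: { [L → . (], [L → . x], [P → . L L L], [P → . x L], [P' → . P] }  — shift
  I1: { [L → ( .] }  — reduce
  I2: { [L → . (], [L → . x], [P → L . L L] }  — shift
  I3: { [P' → P .] }  — accept
  I4: { [L → . (], [L → . x], [L → x .], [P → x . L] }  — shift, reduce
  I5: { [P → x L .] }  — reduce
  I6: { [L → x .] }  — reduce
  I7: { [L → . (], [L → . x], [P → L L . L] }  — shift
  I8: { [P → L L L .] }  — reduce

Conflict in state I4:
  Shift-reduce conflict between [L → x .] and [L → . (]
So the grammar is NOT LR(0).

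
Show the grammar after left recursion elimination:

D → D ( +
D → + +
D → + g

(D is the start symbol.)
D is directly left-recursive. The standard transformation for
  A → A α₁ | ... | A α_m | β₁ | ... | β_n
is
  A  → β₁ A' | ... | β_n A'
  A' → α₁ A' | ... | α_m A' | ε

D → + + becomes D → + + D'
D → + g becomes D → + g D'
D → D ( + becomes D' → ( + D'
Add D' → ε

Resulting grammar:
D → + + D'
D → + g D'
D' → ( + D'
D' → ε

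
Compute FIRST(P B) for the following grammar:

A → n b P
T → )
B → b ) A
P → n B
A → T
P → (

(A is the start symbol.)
FIRST sets of the non-terminals involved (from the grammar, by fixed-point iteration):
  FIRST(P) = { '(', 'n' }

To compute FIRST(P B), process the symbols left to right:
Symbol P is a non-terminal. Add FIRST(P) \ {ε} = { '(', 'n' }
P is not nullable (ε ∉ FIRST(P)), so stop here.
FIRST(P B) = { '(', 'n' }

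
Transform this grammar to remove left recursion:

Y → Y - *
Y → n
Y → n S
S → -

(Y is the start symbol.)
Y → n Y'
Y → n S Y'
Y' → - * Y'
Y' → ε
S → -

Y is directly left-recursive. The standard transformation for
  A → A α₁ | ... | A α_m | β₁ | ... | β_n
is
  A  → β₁ A' | ... | β_n A'
  A' → α₁ A' | ... | α_m A' | ε

Y → n becomes Y → n Y'
Y → n S becomes Y → n S Y'
Y → Y - * becomes Y' → - * Y'
Add Y' → ε

Productions for other non-terminals are unchanged:
  S → -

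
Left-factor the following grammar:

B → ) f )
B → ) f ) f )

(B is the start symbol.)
Left-factoring transforms A → αβ₁ | αβ₂ into A → αA' and A' → β₁ | β₂
(α is the longest common prefix among the alternatives). Repeat until
no nonterminal has two alternatives with a common prefix.

Round 1: B has alternatives sharing prefix ') f )'. Introduce B': B → ) f ) B'
  Add: B' → ε
  Add: B' → f )

No remaining common prefixes — done.

Resulting grammar:
B → ) f ) B'
B' → ε
B' → f )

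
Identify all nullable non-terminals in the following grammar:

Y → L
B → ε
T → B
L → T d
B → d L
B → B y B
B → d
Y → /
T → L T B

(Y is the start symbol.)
A non-terminal is nullable if it can derive ε (the empty string): either it has an ε-production, or it has a production whose right-hand side consists entirely of nullable non-terminals.

ε-productions: B → ε
So B is immediately nullable.
T → B: every symbol on the right is nullable, so T is nullable too.
No further non-terminal can be added: every production for the remaining non-terminals contains a terminal or a non-nullable non-terminal.
Nullable = { 'B', 'T' }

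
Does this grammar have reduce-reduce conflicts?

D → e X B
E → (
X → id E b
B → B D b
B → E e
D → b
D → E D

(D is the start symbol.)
Augment with D' → D and build the canonical LR(0) collection (I0 = CLOSURE({[D' → . D]}), then GOTO on every symbol after a dot until no new states appear). It has 16 states:
  I0: { [D → . E D], [D → . b], [D → . e X B], [D' → . D], [E → . (] }  — shift
  I1: { [E → ( .] }  — reduce
  I2: { [D' → D .] }  — accept
  I3: { [D → . E D], [D → . b], [D → . e X B], [D → E . D], [E → . (] }  — shift
  I4: { [D → b .] }  — reduce
  I5: { [D → e . X B], [X → . id E b] }  — shift
  I6: { [B → . B D b], [B → . E e], [D → e X . B], [E → . (] }  — shift
  I7: { [E → . (], [X → id . E b] }  — shift
  I8: { [X → id E . b] }  — shift
  I9: { [X → id E b .] }  — reduce
  I10: { [B → B . D b], [D → . E D], [D → . b], [D → . e X B], [D → e X B .], [E → . (] }  — shift, reduce
  I11: { [B → E . e] }  — shift
  I12: { [B → E e .] }  — reduce
  I13: { [B → B D . b] }  — shift
  I14: { [B → B D b .] }  — reduce
  I15: { [D → E D .] }  — reduce

No state contains more than one complete item.

Answer: No reduce-reduce conflicts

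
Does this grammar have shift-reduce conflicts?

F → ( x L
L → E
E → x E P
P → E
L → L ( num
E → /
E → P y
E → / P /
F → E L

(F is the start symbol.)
A shift-reduce conflict occurs when an LR(0) state has both:
  - a complete (reduce) item [A → α .] (dot at the end), and
  - a shift item [B → β . c γ] (dot before a terminal).

Augment with F' → F and build the canonical LR(0) collection (I0 = CLOSURE({[F' → . F]}), then GOTO on every symbol after a dot until no new states appear). It has 19 states:
  I0: { [E → . / P /], [E → . /], [E → . P y], [E → . x E P], [F → . ( x L], [F → . E L], [F' → . F], [P → . E] }  — shift
  I1: { [F → ( . x L] }  — shift
  I2: { [E → . / P /], [E → . /], [E → . P y], [E → . x E P], [E → / . P /], [E → / .], [P → . E] }  — shift, reduce
  I3: { [E → . / P /], [E → . /], [E → . P y], [E → . x E P], [F → E . L], [L → . E], [L → . L ( num], [P → . E], [P → E .] }  — shift, reduce
  I4: { [F' → F .] }  — accept
  I5: { [E → P . y] }  — shift
  I6: { [E → . / P /], [E → . /], [E → . P y], [E → . x E P], [E → x . E P], [P → . E] }  — shift
  I7: { [E → . / P /], [E → . /], [E → . P y], [E → . x E P], [E → x E . P], [P → . E], [P → E .] }  — shift, reduce
  I8: { [P → E .] }  — reduce
  I9: { [E → P . y], [E → x E P .] }  — shift, reduce
  I10: { [E → P y .] }  — reduce
  I11: { [L → E .], [P → E .] }  — 2 reduces
  I12: { [F → E L .], [L → L . ( num] }  — shift, reduce
  I13: { [L → L ( . num] }  — shift
  I14: { [L → L ( num .] }  — reduce
  I15: { [E → / P . /], [E → P . y] }  — shift
  I16: { [E → / P / .] }  — reduce
  I17: { [E → . / P /], [E → . /], [E → . P y], [E → . x E P], [F → ( x . L], [L → . E], [L → . L ( num], [P → . E] }  — shift
  I18: { [F → ( x L .], [L → L . ( num] }  — shift, reduce

I2 contains reduce item [E → / .] and shift items [E → . /], [E → . / P /], [E → . x E P] — shift-reduce conflict.
I3 contains reduce item [P → E .] and shift items [E → . /], [E → . / P /], [E → . x E P] — shift-reduce conflict.
I7 contains reduce item [P → E .] and shift items [E → . /], [E → . / P /], [E → . x E P] — shift-reduce conflict.
I9 contains reduce item [E → x E P .] and shift item [E → P . y] — shift-reduce conflict.
I12 contains reduce item [F → E L .] and shift item [L → L . ( num] — shift-reduce conflict.
I18 contains reduce item [F → ( x L .] and shift item [L → L . ( num] — shift-reduce conflict.

Answer: Yes — I2: [E → / .] vs [E → . /]; I3: [P → E .] vs [E → . /]; I7: [P → E .] vs [E → . /]; I9: [E → x E P .] vs [E → P . y]; I12: [F → E L .] vs [L → L . ( num]; I18: [F → ( x L .] vs [L → L . ( num]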